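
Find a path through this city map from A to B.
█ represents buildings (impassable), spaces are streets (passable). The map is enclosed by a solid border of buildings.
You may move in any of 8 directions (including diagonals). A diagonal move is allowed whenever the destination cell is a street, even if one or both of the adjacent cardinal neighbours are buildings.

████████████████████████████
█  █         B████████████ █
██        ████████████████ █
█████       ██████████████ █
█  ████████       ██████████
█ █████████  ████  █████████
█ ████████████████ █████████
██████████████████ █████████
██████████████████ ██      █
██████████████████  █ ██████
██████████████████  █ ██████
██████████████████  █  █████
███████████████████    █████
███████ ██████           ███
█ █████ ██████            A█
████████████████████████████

Finding the shortest path from A to B:
Movement: 8-directional
Path length: 25 steps
Directions: left → left → left → left → up-left → up-left → up-left → up → up → up-left → up → up → up-left → up-left → left → left → left → left → left → up-left → up-left → up-right → right → right → right

Solution:

████████████████████████████
█  █      →→→B████████████ █
██       ↗████████████████ █
█████     ↖ ██████████████ █
█  ████████↖←←←←← ██████████
█ █████████  ████↖ █████████
█ ████████████████↖█████████
██████████████████↑█████████
██████████████████↑██      █
██████████████████ ↖█ ██████
██████████████████ ↑█ ██████
██████████████████ ↑█  █████
███████████████████ ↖  █████
███████ ██████       ↖   ███
█ █████ ██████        ↖←←←A█
████████████████████████████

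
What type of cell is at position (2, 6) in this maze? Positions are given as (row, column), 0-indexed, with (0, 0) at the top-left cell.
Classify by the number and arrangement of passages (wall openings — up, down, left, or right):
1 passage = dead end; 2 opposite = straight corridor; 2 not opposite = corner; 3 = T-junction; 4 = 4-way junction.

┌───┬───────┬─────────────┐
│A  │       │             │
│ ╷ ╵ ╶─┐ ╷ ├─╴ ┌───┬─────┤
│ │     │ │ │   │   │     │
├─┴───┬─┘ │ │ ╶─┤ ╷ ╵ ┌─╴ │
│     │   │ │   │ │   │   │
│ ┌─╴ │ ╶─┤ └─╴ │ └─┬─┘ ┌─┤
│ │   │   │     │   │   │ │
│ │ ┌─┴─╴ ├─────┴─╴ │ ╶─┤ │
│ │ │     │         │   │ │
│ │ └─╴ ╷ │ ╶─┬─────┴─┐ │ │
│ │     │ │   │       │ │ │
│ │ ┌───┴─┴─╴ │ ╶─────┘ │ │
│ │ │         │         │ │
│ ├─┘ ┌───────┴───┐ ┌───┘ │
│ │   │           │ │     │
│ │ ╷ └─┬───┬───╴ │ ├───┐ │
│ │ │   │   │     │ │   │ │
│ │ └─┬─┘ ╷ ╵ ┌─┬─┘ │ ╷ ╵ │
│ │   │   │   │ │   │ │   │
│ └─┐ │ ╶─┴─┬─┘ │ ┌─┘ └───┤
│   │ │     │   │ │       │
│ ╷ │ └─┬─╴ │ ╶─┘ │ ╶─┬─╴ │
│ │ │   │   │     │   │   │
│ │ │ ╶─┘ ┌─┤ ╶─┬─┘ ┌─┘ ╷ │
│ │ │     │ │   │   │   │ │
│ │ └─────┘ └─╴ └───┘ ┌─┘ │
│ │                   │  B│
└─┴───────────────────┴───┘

Checking cell at (2, 6):
Number of passages: 2
Cell type: corner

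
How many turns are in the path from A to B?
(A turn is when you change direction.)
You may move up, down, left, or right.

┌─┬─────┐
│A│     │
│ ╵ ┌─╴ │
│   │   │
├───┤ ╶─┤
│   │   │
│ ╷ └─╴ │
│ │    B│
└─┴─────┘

Directions: down, right, up, right, right, down, left, down, right, down
Number of turns: 8

Solution:

┌─┬─────┐
│A│↱ → ↓│
│ ╵ ┌─╴ │
│↳ ↑│↓ ↲│
├───┤ ╶─┤
│   │↳ ↓│
│ ╷ └─╴ │
│ │    B│
└─┴─────┘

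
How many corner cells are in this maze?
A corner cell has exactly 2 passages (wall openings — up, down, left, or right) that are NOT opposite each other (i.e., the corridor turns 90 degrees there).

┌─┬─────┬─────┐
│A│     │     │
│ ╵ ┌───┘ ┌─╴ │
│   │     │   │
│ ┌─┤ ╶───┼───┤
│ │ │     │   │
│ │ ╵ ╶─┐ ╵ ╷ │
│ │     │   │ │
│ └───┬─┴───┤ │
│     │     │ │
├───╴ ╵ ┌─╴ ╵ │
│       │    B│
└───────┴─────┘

Counting corner cells (2 non-opposite passages):
Total corners: 19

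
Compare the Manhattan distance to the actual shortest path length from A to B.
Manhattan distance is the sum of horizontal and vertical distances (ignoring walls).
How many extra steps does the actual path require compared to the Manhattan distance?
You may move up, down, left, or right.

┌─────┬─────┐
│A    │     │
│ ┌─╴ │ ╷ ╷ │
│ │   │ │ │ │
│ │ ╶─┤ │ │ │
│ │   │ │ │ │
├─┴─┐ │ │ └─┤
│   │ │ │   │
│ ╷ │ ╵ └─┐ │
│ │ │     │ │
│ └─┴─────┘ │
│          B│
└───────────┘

Manhattan distance: |5 - 0| + |5 - 0| = 10
Actual path length: 20
Extra steps: 20 - 10 = 10

Solution:

┌─────┬─────┐
│A → ↓│↱ ↓  │
│ ┌─╴ │ ╷ ╷ │
│ │↓ ↲│↑│↓│ │
│ │ ╶─┤ │ │ │
│ │↳ ↓│↑│↓│ │
├─┴─┐ │ │ └─┤
│   │↓│↑│↳ ↓│
│ ╷ │ ╵ └─┐ │
│ │ │↳ ↑  │↓│
│ └─┴─────┘ │
│          B│
└───────────┘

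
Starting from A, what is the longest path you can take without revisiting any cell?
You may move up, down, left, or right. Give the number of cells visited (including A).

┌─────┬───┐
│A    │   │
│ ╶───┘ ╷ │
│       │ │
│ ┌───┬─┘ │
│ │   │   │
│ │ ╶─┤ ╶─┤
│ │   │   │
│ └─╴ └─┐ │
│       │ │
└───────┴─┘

Finding longest simple path using DFS:
Start: (0, 0)
Longest path visits 13 cells
Path: A → down → right → right → right → up → right → down → down → left → down → right → down

Solution:

┌─────┬───┐
│A    │↱ ↓│
│ ╶───┘ ╷ │
│↳ → → ↑│↓│
│ ┌───┬─┘ │
│ │   │↓ ↲│
│ │ ╶─┤ ╶─┤
│ │   │↳ ↓│
│ └─╴ └─┐ │
│       │B│
└───────┴─┘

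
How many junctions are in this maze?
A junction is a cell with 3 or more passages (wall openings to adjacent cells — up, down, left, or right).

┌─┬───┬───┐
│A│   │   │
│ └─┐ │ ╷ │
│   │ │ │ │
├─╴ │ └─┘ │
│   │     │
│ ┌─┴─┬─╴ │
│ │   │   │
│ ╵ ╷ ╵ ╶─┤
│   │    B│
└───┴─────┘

Checking each cell for number of passages:

Junctions found (3+ passages):
  (2, 4): 3 passages
  (4, 3): 3 passages
Total junctions: 2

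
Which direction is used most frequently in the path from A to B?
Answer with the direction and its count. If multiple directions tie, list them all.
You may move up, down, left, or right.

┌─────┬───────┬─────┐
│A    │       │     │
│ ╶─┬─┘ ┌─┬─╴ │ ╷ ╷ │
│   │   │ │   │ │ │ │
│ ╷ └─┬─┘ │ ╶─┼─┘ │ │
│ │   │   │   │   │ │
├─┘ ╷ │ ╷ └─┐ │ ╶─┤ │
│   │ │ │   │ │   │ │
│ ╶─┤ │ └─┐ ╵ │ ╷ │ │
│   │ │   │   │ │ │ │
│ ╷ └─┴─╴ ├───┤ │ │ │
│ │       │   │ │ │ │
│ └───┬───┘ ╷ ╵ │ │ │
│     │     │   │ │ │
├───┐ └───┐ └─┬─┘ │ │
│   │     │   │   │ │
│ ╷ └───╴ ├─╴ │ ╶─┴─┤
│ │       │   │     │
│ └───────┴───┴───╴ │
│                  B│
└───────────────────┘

Directions: down, right, down, down, left, down, down, down, right, right, down, right, right, down, left, left, left, up, left, down, down, right, right, right, right, right, right, right, right, right
Counts: {'down': 10, 'right': 14, 'left': 5, 'up': 1}
Most common: right (14 times)

Solution:

┌─────┬───────┬─────┐
│A    │       │     │
│ ╶─┬─┘ ┌─┬─╴ │ ╷ ╷ │
│↳ ↓│   │ │   │ │ │ │
│ ╷ └─┬─┘ │ ╶─┼─┘ │ │
│ │↓  │   │   │   │ │
├─┘ ╷ │ ╷ └─┐ │ ╶─┤ │
│↓ ↲│ │ │   │ │   │ │
│ ╶─┤ │ └─┐ ╵ │ ╷ │ │
│↓  │ │   │   │ │ │ │
│ ╷ └─┴─╴ ├───┤ │ │ │
│↓│       │   │ │ │ │
│ └───┬───┘ ╷ ╵ │ │ │
│↳ → ↓│     │   │ │ │
├───┐ └───┐ └─┬─┘ │ │
│↓ ↰│↳ → ↓│   │   │ │
│ ╷ └───╴ ├─╴ │ ╶─┴─┤
│↓│↑ ← ← ↲│   │     │
│ └───────┴───┴───╴ │
│↳ → → → → → → → → B│
└───────────────────┘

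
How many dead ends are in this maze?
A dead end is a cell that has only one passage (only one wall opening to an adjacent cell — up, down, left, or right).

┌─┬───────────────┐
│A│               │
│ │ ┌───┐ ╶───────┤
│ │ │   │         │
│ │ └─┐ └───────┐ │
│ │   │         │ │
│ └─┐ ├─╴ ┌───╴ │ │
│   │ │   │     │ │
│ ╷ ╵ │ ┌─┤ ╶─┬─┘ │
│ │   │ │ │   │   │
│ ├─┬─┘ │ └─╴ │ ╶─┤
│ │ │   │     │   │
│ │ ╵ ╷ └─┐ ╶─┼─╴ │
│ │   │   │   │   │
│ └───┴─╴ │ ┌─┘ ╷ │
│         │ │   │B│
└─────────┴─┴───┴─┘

Checking each cell for number of passages:

Dead ends found at positions:
  (0, 0)
  (0, 8)
  (1, 2)
  (4, 4)
  (5, 1)
  (6, 6)
  (7, 5)
  (7, 6)
  (7, 8)
Total dead ends: 9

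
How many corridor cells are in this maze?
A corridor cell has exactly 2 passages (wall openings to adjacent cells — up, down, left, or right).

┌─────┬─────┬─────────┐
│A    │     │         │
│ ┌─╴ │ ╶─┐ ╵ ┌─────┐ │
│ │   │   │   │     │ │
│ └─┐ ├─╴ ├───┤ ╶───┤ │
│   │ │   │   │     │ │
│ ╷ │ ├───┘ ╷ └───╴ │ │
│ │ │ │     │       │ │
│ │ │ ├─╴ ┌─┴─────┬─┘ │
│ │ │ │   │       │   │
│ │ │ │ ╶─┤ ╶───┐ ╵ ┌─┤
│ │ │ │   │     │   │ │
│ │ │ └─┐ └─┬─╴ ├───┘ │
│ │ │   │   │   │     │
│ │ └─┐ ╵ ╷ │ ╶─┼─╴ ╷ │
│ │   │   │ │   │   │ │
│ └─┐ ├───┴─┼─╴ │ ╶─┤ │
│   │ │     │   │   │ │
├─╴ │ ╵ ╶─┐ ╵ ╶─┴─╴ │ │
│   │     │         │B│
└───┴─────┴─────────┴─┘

Counting cells with exactly 2 passages:
Total corridor cells: 92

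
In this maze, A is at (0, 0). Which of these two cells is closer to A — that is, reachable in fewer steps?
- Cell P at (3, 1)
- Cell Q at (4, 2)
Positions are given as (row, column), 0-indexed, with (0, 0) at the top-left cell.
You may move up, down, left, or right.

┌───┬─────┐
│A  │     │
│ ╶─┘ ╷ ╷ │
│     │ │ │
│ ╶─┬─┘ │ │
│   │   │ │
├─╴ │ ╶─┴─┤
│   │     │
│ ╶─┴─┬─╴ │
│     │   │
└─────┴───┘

Shortest path A → P at (3, 1): 4 steps
Shortest path A → Q at (4, 2): 8 steps

P is closer (4 steps vs 8 steps).

Path to P:

┌───┬─────┐
│A  │     │
│ ╶─┘ ╷ ╷ │
│↓    │ │ │
│ ╶─┬─┘ │ │
│↳ ↓│   │ │
├─╴ │ ╶─┴─┤
│  P│     │
│ ╶─┴─┬─╴ │
│     │   │
└─────┴───┘

Path to Q:

┌───┬─────┐
│A  │     │
│ ╶─┘ ╷ ╷ │
│↓    │ │ │
│ ╶─┬─┘ │ │
│↳ ↓│   │ │
├─╴ │ ╶─┴─┤
│↓ ↲│     │
│ ╶─┴─┬─╴ │
│↳ → Q│   │
└─────┴───┘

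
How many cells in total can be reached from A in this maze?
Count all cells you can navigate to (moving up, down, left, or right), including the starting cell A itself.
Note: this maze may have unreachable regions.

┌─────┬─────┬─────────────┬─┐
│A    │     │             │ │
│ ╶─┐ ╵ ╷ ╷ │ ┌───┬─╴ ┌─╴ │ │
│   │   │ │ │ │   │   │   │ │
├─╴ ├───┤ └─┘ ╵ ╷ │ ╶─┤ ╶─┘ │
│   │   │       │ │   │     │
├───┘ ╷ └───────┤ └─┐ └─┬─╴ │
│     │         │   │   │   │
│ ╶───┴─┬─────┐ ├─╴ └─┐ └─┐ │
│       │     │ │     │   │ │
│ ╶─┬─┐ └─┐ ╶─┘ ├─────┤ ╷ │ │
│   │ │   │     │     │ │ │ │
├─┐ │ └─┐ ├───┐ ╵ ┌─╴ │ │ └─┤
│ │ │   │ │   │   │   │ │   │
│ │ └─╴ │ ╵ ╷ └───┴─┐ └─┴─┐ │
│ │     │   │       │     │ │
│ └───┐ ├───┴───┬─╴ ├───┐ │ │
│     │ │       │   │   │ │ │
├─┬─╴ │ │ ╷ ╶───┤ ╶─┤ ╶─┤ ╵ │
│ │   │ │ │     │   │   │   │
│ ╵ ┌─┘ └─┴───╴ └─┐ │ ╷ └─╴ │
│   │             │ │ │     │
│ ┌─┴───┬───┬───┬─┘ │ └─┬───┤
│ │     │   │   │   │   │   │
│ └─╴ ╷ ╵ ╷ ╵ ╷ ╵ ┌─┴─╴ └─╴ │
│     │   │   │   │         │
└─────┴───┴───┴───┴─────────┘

Using BFS/flood-fill to find all reachable cells from A:
Maze size: 13 × 14 = 182 total cells
All cells are reachable — the maze is fully connected.
Reachable cells: 182

Reachable region (· marks reachable cells):

┌─────┬─────┬─────────────┬─┐
│A · ·│· · ·│· · · · · · ·│·│
│ ╶─┐ ╵ ╷ ╷ │ ┌───┬─╴ ┌─╴ │ │
│· ·│· ·│·│·│·│· ·│· ·│· ·│·│
├─╴ ├───┤ └─┘ ╵ ╷ │ ╶─┤ ╶─┘ │
│· ·│· ·│· · · ·│·│· ·│· · ·│
├───┘ ╷ └───────┤ └─┐ └─┬─╴ │
│· · ·│· · · · ·│· ·│· ·│· ·│
│ ╶───┴─┬─────┐ ├─╴ └─┐ └─┐ │
│· · · ·│· · ·│·│· · ·│· ·│·│
│ ╶─┬─┐ └─┐ ╶─┘ ├─────┤ ╷ │ │
│· ·│·│· ·│· · ·│· · ·│·│·│·│
├─┐ │ └─┐ ├───┐ ╵ ┌─╴ │ │ └─┤
│·│·│· ·│·│· ·│· ·│· ·│·│· ·│
│ │ └─╴ │ ╵ ╷ └───┴─┐ └─┴─┐ │
│·│· · ·│· ·│· · · ·│· · ·│·│
│ └───┐ ├───┴───┬─╴ ├───┐ │ │
│· · ·│·│· · · ·│· ·│· ·│·│·│
├─┬─╴ │ │ ╷ ╶───┤ ╶─┤ ╶─┤ ╵ │
│·│· ·│·│·│· · ·│· ·│· ·│· ·│
│ ╵ ┌─┘ └─┴───╴ └─┐ │ ╷ └─╴ │
│· ·│· · · · · · ·│·│·│· · ·│
│ ┌─┴───┬───┬───┬─┘ │ └─┬───┤
│·│· · ·│· ·│· ·│· ·│· ·│· ·│
│ └─╴ ╷ ╵ ╷ ╵ ╷ ╵ ┌─┴─╴ └─╴ │
│· · ·│· ·│· ·│· ·│· · · · ·│
└─────┴───┴───┴───┴─────────┘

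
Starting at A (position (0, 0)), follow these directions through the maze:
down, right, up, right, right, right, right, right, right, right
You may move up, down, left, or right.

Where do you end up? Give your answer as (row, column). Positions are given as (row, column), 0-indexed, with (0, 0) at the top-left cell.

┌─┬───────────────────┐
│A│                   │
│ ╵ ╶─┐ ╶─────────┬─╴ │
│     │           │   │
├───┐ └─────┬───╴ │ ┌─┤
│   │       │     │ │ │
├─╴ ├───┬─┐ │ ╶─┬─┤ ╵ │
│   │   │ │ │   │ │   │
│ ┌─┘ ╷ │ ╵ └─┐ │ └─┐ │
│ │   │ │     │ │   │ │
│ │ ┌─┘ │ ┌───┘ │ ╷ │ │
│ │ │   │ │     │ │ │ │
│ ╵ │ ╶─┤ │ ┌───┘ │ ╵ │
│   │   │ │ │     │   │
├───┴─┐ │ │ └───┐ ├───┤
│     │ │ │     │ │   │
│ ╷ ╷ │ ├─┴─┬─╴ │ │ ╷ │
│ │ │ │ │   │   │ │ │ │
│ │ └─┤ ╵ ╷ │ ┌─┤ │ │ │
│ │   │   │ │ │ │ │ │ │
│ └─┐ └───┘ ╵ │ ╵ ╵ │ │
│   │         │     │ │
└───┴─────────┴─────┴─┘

Following directions step by step:
Start: (0, 0)
  down: (0, 0) → (1, 0)
  right: (1, 0) → (1, 1)
  up: (1, 1) → (0, 1)
  right: (0, 1) → (0, 2)
  right: (0, 2) → (0, 3)
  right: (0, 3) → (0, 4)
  right: (0, 4) → (0, 5)
  right: (0, 5) → (0, 6)
  right: (0, 6) → (0, 7)
  right: (0, 7) → (0, 8)
Final position: (0, 8)

Path taken:

┌─┬───────────────────┐
│A│↱ → → → → → → B    │
│ ╵ ╶─┐ ╶─────────┬─╴ │
│↳ ↑  │           │   │
├───┐ └─────┬───╴ │ ┌─┤
│   │       │     │ │ │
├─╴ ├───┬─┐ │ ╶─┬─┤ ╵ │
│   │   │ │ │   │ │   │
│ ┌─┘ ╷ │ ╵ └─┐ │ └─┐ │
│ │   │ │     │ │   │ │
│ │ ┌─┘ │ ┌───┘ │ ╷ │ │
│ │ │   │ │     │ │ │ │
│ ╵ │ ╶─┤ │ ┌───┘ │ ╵ │
│   │   │ │ │     │   │
├───┴─┐ │ │ └───┐ ├───┤
│     │ │ │     │ │   │
│ ╷ ╷ │ ├─┴─┬─╴ │ │ ╷ │
│ │ │ │ │   │   │ │ │ │
│ │ └─┤ ╵ ╷ │ ┌─┤ │ │ │
│ │   │   │ │ │ │ │ │ │
│ └─┐ └───┘ ╵ │ ╵ ╵ │ │
│   │         │     │ │
└───┴─────────┴─────┴─┘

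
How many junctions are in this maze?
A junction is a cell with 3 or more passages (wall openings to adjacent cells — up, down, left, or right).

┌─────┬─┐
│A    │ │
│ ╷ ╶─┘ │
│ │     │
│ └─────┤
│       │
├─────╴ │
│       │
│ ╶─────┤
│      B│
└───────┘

Checking each cell for number of passages:

Junctions found (3+ passages):
  (0, 1): 3 passages
Total junctions: 1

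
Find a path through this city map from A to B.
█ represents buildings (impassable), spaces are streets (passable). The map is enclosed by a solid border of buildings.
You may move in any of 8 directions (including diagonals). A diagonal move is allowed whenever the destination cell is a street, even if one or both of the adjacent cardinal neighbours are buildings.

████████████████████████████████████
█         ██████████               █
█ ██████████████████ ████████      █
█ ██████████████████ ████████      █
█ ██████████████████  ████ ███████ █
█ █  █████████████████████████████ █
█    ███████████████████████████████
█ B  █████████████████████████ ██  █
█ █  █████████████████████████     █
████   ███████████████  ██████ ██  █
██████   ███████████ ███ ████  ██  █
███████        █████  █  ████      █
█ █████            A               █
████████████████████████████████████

Finding the shortest path from A to B:
Movement: 8-directional
Path length: 17 steps
Directions: left → left → left → left → left → left → left → left → left → left → left → up-left → up-left → up-left → left → up-left → up-left

Solution:

████████████████████████████████████
█         ██████████               █
█ ██████████████████ ████████      █
█ ██████████████████ ████████      █
█ ██████████████████  ████ ███████ █
█ █  █████████████████████████████ █
█    ███████████████████████████████
█ B  █████████████████████████ ██  █
█ █↖ █████████████████████████     █
████↖← ███████████████  ██████ ██  █
██████↖  ███████████ ███ ████  ██  █
███████↖       █████  █  ████      █
█ █████ ↖←←←←←←←←←←A               █
████████████████████████████████████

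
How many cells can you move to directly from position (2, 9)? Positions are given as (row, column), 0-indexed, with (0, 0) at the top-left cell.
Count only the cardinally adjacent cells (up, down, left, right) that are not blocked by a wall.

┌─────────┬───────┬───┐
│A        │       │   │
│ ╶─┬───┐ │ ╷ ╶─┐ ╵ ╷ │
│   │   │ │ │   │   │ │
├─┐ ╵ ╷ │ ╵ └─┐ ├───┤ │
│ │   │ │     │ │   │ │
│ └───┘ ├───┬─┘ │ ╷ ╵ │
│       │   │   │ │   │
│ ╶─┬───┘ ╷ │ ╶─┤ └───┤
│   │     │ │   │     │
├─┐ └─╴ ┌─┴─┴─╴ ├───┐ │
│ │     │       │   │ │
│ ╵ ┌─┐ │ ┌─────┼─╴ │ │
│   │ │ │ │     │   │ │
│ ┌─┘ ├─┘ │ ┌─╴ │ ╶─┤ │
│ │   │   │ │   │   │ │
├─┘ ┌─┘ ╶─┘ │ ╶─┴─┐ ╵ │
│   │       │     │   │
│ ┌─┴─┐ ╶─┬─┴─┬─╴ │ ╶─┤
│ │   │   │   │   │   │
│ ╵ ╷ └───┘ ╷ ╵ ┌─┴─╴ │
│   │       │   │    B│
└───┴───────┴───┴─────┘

Checking passable neighbors of (2, 9):
Neighbors: (3, 9), (2, 8)
Count: 2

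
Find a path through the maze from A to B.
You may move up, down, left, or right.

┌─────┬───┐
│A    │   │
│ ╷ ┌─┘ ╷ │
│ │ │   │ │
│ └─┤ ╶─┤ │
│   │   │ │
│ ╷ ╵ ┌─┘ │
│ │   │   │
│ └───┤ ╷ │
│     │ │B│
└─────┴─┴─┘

Finding the shortest path through the maze:
Path length: 14 steps
Directions: down → down → right → down → right → up → up → right → up → right → down → down → down → down

Solution:

┌─────┬───┐
│A    │↱ ↓│
│ ╷ ┌─┘ ╷ │
│↓│ │↱ ↑│↓│
│ └─┤ ╶─┤ │
│↳ ↓│↑  │↓│
│ ╷ ╵ ┌─┘ │
│ │↳ ↑│  ↓│
│ └───┤ ╷ │
│     │ │B│
└─────┴─┴─┘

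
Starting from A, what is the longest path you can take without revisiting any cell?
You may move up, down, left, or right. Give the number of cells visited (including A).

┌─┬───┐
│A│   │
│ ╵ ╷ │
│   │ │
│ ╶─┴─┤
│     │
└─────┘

Finding longest simple path using DFS:
Start: (0, 0)
Longest path visits 6 cells
Path: A → down → right → up → right → down

Solution:

┌─┬───┐
│A│↱ ↓│
│ ╵ ╷ │
│↳ ↑│B│
│ ╶─┴─┤
│     │
└─────┘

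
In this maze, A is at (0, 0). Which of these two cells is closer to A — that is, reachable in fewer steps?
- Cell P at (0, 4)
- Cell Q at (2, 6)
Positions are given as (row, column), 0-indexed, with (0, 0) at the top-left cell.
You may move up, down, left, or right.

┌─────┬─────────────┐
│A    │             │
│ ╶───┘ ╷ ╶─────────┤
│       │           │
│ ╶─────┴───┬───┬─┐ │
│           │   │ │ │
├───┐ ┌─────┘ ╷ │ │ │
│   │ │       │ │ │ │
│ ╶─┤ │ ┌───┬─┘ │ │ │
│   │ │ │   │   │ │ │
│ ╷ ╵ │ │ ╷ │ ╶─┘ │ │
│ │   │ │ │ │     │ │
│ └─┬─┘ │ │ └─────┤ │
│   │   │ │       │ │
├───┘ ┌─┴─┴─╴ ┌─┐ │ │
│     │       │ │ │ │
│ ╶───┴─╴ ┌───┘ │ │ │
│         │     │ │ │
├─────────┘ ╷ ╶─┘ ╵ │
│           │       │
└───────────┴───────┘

Shortest path A → P at (0, 4): 6 steps
Shortest path A → Q at (2, 6): 46 steps

P is closer (6 steps vs 46 steps).

Path to P:

┌─────┬─────────────┐
│A    │↱ P          │
│ ╶───┘ ╷ ╶─────────┤
│↳ → → ↑│           │
│ ╶─────┴───┬───┬─┐ │
│           │   │ │ │
├───┐ ┌─────┘ ╷ │ │ │
│   │ │       │ │ │ │
│ ╶─┤ │ ┌───┬─┘ │ │ │
│   │ │ │   │   │ │ │
│ ╷ ╵ │ │ ╷ │ ╶─┘ │ │
│ │   │ │ │ │     │ │
│ └─┬─┘ │ │ └─────┤ │
│   │   │ │       │ │
├───┘ ┌─┴─┴─╴ ┌─┐ │ │
│     │       │ │ │ │
│ ╶───┴─╴ ┌───┘ │ │ │
│         │     │ │ │
├─────────┘ ╷ ╶─┘ ╵ │
│           │       │
└───────────┴───────┘

Path to Q:

┌─────┬─────────────┐
│A    │↱ ↓          │
│ ╶───┘ ╷ ╶─────────┤
│↳ → → ↑│↳ → → → → ↓│
│ ╶─────┴───┬───┬─┐ │
│           │Q  │ │↓│
├───┐ ┌─────┘ ╷ │ │ │
│   │ │↱ → → ↑│ │ │↓│
│ ╶─┤ │ ┌───┬─┘ │ │ │
│   │ │↑│   │   │ │↓│
│ ╷ ╵ │ │ ╷ │ ╶─┘ │ │
│ │   │↑│ │ │     │↓│
│ └─┬─┘ │ │ └─────┤ │
│   │↱ ↑│ │  ↓ ← ↰│↓│
├───┘ ┌─┴─┴─╴ ┌─┐ │ │
│↱ → ↑│  ↓ ← ↲│ │↑│↓│
│ ╶───┴─╴ ┌───┘ │ │ │
│↑ ← ← ← ↲│     │↑│↓│
├─────────┘ ╷ ╶─┘ ╵ │
│           │    ↑ ↲│
└───────────┴───────┘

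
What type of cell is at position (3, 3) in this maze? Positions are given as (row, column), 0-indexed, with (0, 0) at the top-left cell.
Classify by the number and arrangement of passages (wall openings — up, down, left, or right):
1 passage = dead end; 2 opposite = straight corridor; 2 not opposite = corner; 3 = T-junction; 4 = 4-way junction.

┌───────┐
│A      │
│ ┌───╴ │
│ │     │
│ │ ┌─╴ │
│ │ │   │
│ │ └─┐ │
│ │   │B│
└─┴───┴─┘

Checking cell at (3, 3):
Number of passages: 1
Cell type: dead end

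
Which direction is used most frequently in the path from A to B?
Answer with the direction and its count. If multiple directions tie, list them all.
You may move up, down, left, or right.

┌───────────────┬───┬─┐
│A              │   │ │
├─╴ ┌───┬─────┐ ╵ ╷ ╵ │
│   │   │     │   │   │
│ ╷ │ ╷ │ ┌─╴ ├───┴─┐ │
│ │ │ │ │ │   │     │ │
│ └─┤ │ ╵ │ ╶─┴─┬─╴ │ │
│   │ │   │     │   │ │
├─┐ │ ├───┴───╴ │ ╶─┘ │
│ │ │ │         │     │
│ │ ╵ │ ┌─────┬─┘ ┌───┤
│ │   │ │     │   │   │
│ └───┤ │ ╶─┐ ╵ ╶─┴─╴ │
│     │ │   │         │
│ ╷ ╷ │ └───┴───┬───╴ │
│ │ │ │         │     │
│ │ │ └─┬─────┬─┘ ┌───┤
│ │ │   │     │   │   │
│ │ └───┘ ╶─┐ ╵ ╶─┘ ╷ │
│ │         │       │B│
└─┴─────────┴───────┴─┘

Directions: right, right, right, right, right, right, right, down, right, up, right, down, right, down, down, down, left, left, down, left, down, right, right, right, down, left, left, down, left, down, right, right, up, right, down
Counts: {'right': 16, 'down': 11, 'up': 2, 'left': 6}
Most common: right (16 times)

Solution:

┌───────────────┬───┬─┐
│A → → → → → → ↓│↱ ↓│ │
├─╴ ┌───┬─────┐ ╵ ╷ ╵ │
│   │   │     │↳ ↑│↳ ↓│
│ ╷ │ ╷ │ ┌─╴ ├───┴─┐ │
│ │ │ │ │ │   │     │↓│
│ └─┤ │ ╵ │ ╶─┴─┬─╴ │ │
│   │ │   │     │   │↓│
├─┐ │ ├───┴───╴ │ ╶─┘ │
│ │ │ │         │↓ ← ↲│
│ │ ╵ │ ┌─────┬─┘ ┌───┤
│ │   │ │     │↓ ↲│   │
│ └───┤ │ ╶─┐ ╵ ╶─┴─╴ │
│     │ │   │  ↳ → → ↓│
│ ╷ ╷ │ └───┴───┬───╴ │
│ │ │ │         │↓ ← ↲│
│ │ │ └─┬─────┬─┘ ┌───┤
│ │ │   │     │↓ ↲│↱ ↓│
│ │ └───┘ ╶─┐ ╵ ╶─┘ ╷ │
│ │         │  ↳ → ↑│B│
└─┴─────────┴───────┴─┘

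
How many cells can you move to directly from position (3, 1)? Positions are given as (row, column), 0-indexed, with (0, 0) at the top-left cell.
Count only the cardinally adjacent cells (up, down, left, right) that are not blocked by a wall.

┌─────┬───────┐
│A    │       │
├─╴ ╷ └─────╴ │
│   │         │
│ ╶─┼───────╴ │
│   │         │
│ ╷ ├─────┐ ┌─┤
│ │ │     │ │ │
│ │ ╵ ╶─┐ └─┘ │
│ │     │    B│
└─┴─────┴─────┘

Checking passable neighbors of (3, 1):
Neighbors: (2, 1), (4, 1)
Count: 2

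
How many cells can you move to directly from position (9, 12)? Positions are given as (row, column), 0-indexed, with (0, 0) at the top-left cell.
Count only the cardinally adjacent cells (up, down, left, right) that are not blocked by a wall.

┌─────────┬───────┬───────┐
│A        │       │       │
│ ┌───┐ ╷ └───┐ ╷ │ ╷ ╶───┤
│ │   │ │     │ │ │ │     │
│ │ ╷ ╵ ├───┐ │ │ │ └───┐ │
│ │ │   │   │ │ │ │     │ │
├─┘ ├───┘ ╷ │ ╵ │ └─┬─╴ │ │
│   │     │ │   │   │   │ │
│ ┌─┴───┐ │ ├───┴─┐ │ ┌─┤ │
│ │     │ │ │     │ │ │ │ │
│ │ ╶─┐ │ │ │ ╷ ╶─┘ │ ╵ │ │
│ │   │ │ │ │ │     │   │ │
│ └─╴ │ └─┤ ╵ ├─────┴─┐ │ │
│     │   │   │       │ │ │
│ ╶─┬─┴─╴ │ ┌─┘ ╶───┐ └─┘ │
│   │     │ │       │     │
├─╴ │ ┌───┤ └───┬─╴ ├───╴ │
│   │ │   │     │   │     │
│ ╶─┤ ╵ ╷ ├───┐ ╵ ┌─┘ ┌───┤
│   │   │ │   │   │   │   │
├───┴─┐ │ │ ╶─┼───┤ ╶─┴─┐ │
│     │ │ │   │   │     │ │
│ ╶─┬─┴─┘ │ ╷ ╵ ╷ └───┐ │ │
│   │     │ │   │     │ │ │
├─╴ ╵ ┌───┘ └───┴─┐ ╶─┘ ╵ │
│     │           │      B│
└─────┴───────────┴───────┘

Checking passable neighbors of (9, 12):
Neighbors: (10, 12), (9, 11)
Count: 2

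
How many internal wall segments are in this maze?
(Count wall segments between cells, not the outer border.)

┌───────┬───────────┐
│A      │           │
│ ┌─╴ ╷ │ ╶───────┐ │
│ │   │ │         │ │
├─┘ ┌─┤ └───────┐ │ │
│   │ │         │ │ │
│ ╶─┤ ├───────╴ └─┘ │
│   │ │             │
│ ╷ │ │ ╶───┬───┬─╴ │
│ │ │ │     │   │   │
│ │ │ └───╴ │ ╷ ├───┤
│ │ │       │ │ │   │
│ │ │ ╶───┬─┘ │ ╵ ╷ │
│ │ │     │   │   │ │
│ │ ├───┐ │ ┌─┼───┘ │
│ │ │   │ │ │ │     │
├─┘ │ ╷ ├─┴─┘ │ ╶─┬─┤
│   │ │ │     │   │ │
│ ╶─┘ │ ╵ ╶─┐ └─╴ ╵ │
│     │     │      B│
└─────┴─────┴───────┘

Counting internal wall segments:
Total internal walls: 81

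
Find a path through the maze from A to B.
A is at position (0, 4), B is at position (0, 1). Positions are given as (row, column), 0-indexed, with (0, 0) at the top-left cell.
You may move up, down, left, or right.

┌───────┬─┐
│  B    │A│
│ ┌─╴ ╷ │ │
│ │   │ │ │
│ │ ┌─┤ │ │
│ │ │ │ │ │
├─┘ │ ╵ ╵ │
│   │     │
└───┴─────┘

Finding the shortest path from (0, 4) to (0, 1):
Path length: 9 steps
Directions: down → down → down → left → up → up → up → left → left

Solution:

┌───────┬─┐
│  B ← ↰│A│
│ ┌─╴ ╷ │ │
│ │   │↑│↓│
│ │ ┌─┤ │ │
│ │ │ │↑│↓│
├─┘ │ ╵ ╵ │
│   │  ↑ ↲│
└───┴─────┘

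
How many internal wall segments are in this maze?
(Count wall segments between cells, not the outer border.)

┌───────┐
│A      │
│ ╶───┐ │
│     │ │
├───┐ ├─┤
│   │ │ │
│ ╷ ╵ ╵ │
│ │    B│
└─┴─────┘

Counting internal wall segments:
Total internal walls: 9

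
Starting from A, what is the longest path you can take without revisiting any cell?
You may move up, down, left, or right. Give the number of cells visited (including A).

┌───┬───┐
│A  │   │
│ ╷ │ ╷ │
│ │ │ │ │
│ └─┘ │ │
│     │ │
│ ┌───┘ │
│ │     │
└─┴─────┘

Finding longest simple path using DFS:
Start: (0, 0)
Longest path visits 13 cells
Path: A → down → down → right → right → up → up → right → down → down → down → left → left

Solution:

┌───┬───┐
│A  │↱ ↓│
│ ╷ │ ╷ │
│↓│ │↑│↓│
│ └─┘ │ │
│↳ → ↑│↓│
│ ┌───┘ │
│ │B ← ↲│
└─┴─────┘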